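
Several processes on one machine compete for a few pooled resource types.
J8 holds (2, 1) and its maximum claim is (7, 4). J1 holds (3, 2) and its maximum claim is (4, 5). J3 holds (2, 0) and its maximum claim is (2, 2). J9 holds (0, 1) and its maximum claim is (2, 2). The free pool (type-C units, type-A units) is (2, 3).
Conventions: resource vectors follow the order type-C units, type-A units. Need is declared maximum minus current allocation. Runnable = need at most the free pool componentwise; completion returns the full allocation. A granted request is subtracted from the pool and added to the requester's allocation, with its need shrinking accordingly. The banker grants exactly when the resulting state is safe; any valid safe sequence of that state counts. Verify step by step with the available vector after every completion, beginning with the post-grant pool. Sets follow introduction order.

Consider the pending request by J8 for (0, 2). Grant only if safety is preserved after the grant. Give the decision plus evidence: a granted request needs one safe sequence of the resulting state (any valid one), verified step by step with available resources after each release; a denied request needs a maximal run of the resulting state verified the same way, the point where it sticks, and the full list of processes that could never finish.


DENY: after the grant no complete ordering would exist.
Key observation: after J9, J3 the pool peaks at (4, 2), and each blocked process is short somewhere: J8 on type-C units; J1 on type-A units.
Pretend the grant happened; the run J9, J3 goes as far as possible. Check, step by step:
  pool = (2, 1)
  J9 needs (2, 1) <= (2, 1) -> finishes; pool += (0, 1) = (2, 2)
  J3 needs (0, 2) <= (2, 2) -> finishes; pool += (2, 0) = (4, 2)
  J8 cannot run: need (5, 1) vs free (4, 2) (insufficient type-C units)
  J1 cannot run: need (1, 3) vs free (4, 2) (insufficient type-A units)
Post-grant, the permanently blocked set is J8 and J1.


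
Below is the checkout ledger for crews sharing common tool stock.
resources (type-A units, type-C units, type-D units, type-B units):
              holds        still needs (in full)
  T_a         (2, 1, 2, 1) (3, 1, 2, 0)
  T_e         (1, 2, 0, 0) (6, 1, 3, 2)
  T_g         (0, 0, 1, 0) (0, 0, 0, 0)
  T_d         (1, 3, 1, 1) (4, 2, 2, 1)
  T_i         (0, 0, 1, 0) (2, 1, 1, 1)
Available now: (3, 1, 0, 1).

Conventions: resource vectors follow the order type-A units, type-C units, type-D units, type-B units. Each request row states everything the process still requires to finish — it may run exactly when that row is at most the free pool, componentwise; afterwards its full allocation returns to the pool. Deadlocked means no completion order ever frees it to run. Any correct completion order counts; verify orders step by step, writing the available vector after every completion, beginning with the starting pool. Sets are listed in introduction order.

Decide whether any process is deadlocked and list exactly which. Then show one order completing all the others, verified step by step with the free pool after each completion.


No process is deadlocked.
Key observation: no deadlock: T_g fits now, and the freed resources carry the rest through.
The rest can finish in the order T_g, T_i, T_a, T_d, T_e. Check, step by step:
  pool = (3, 1, 0, 1)
  run T_g (needs (0, 0, 0, 0), free (3, 1, 0, 1)); after release of (0, 0, 1, 0) the pool is (3, 1, 1, 1)
  run T_i (needs (2, 1, 1, 1), free (3, 1, 1, 1)); after release of (0, 0, 1, 0) the pool is (3, 1, 2, 1)
  run T_a (needs (3, 1, 2, 0), free (3, 1, 2, 1)); after release of (2, 1, 2, 1) the pool is (5, 2, 4, 2)
  run T_d (needs (4, 2, 2, 1), free (5, 2, 4, 2)); after release of (1, 3, 1, 1) the pool is (6, 5, 5, 3)
  run T_e (needs (6, 1, 3, 2), free (6, 5, 5, 3)); after release of (1, 2, 0, 0) the pool is (7, 7, 5, 3)


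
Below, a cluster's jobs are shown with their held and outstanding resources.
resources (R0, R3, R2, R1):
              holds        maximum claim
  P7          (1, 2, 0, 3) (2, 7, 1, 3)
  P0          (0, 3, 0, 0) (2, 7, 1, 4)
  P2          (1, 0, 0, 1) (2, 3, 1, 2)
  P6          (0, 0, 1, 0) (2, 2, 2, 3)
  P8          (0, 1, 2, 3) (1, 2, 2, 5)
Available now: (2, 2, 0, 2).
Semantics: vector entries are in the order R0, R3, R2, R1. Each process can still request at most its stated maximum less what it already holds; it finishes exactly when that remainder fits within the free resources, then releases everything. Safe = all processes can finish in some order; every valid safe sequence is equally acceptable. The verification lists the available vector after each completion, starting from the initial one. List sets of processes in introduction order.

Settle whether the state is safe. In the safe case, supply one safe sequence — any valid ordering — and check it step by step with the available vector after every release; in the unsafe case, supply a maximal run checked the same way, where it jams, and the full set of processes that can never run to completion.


UNSAFE — no complete ordering exists.
Key observation: after P8, P2, P6 complete, (3, 3, 3, 6) is the best the pool ever gets, yet each leftover process wants more R3.
Going as far as possible: P8, P2, P6; after that, nothing fits. Walking it through:
  pool = (2, 2, 0, 2)
  run P8 (needs (1, 1, 0, 2), free (2, 2, 0, 2)); after release of (0, 1, 2, 3) the pool is (2, 3, 2, 5)
  run P2 (needs (1, 3, 1, 1), free (2, 3, 2, 5)); after release of (1, 0, 0, 1) the pool is (3, 3, 2, 6)
  run P6 (needs (2, 2, 1, 3), free (3, 3, 2, 6)); after release of (0, 0, 1, 0) the pool is (3, 3, 3, 6)
  P7 cannot run: need (1, 5, 1, 0) vs free (3, 3, 3, 6) (insufficient R3)
  P0 cannot run: need (2, 4, 1, 4) vs free (3, 3, 3, 6) (insufficient R3)
Never able to finish: P7 and P0.


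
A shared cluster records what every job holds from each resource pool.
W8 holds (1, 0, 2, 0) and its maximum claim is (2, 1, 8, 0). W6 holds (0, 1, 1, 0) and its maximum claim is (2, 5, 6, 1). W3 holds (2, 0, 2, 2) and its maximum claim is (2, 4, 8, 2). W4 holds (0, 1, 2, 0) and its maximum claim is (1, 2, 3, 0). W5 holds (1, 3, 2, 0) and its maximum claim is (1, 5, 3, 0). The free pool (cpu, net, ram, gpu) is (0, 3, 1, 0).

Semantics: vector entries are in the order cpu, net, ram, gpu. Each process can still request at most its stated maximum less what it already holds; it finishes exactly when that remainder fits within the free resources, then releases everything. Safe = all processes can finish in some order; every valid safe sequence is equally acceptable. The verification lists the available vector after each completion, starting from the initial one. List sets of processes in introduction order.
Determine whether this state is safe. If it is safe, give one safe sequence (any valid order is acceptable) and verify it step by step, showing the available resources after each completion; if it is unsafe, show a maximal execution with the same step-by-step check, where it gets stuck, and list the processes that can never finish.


The state is UNSAFE.
Key observation: after W5, W4 the pool peaks at (1, 7, 5, 0), and each blocked process is short somewhere: W8 on ram; W6 on cpu, gpu; W3 on ram.
A maximal execution: W5, W4 — then nothing else fits. Step-by-step check:
  pool = (0, 3, 1, 0)
  W5: need (0, 2, 1, 0) fits (0, 3, 1, 0); releases (1, 3, 2, 0), pool now (1, 6, 3, 0)
  W4: need (1, 1, 1, 0) fits (1, 6, 3, 0); releases (0, 1, 2, 0), pool now (1, 7, 5, 0)
  W8 still needs (1, 1, 6, 0) but only (1, 7, 5, 0) is free — short on ram
  W6 still needs (2, 4, 5, 1) but only (1, 7, 5, 0) is free — short on cpu and gpu
  W3 still needs (0, 4, 6, 0) but only (1, 7, 5, 0) is free — short on ram
Permanently blocked: W8, W6 and W3.


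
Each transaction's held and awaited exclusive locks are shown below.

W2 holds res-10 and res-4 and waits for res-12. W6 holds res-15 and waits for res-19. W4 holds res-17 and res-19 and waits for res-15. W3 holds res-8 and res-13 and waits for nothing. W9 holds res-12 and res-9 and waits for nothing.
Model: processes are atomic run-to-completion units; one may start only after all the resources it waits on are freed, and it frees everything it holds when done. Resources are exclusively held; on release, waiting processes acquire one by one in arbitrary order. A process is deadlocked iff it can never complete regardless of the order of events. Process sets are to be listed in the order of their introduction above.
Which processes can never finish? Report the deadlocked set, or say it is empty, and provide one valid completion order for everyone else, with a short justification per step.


Deadlocked set: W6 and W4.
Key observation: the knot is the closed ring of waits W6 -> W4 -> W6; no other process is dragged down with it.
One completion order for the rest: W9, W3, W2.
Step-by-step check:
  run W9 (it waits on nothing); releases res-12 and res-9
  run W3 (it waits on nothing); releases res-8 and res-13
  W2 waits on res-12 — all released -> runs and releases res-10 and res-4


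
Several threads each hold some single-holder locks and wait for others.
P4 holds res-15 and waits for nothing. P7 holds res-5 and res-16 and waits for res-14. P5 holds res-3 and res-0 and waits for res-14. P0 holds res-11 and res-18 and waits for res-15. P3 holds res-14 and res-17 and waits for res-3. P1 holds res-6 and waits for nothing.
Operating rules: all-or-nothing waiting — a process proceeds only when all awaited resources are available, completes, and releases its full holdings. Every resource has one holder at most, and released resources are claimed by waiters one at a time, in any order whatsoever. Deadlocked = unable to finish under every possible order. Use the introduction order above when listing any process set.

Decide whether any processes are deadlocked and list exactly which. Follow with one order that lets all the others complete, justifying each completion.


The deadlocked set is P7, P5 and P3.
Key observation: along P3 -> P5 -> P3, each member waits on what the next one holds — a deadlock; P7 waits into the deadlock from upstream.
The rest can finish in the order P4, P0, P1.
Step-by-step check:
  P4: no waits; runs immediately, freeing res-15
  run P0 (all its waits — res-15 — are resolved); releases res-11 and res-18
  P1: no waits; runs immediately, freeing res-6


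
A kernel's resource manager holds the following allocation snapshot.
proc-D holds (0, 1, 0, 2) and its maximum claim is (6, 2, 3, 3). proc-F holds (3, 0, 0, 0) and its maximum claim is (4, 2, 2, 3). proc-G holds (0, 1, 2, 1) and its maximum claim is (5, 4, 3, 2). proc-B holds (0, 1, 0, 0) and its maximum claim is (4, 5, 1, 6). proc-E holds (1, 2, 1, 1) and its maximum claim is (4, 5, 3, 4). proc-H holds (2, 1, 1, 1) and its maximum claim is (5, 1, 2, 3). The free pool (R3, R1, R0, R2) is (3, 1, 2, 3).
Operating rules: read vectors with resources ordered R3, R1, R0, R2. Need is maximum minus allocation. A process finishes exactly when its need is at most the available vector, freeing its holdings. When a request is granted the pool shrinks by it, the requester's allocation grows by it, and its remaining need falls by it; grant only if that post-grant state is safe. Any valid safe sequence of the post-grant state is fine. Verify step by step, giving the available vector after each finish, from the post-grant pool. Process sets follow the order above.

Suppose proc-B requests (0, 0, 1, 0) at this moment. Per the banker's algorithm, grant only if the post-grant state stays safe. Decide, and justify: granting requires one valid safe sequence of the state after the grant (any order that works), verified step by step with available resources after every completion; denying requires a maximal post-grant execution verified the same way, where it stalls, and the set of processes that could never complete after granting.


DENY — the pretend-granted state is unsafe.
Key observation: after proc-H, proc-F the pool peaks at (8, 2, 2, 4), and each blocked process is short somewhere: proc-D on R0; proc-G on R1; proc-B on R1, R2; proc-E on R1.
Pretend the grant happened; the run proc-H, proc-F goes as far as possible. Step-by-step check:
  pool = (3, 1, 1, 3)
  run proc-H (needs (3, 0, 1, 2), free (3, 1, 1, 3)); after release of (2, 1, 1, 1) the pool is (5, 2, 2, 4)
  run proc-F (needs (1, 2, 2, 3), free (5, 2, 2, 4)); after release of (3, 0, 0, 0) the pool is (8, 2, 2, 4)
  proc-D cannot run: need (6, 1, 3, 1) vs free (8, 2, 2, 4) (insufficient R0)
  proc-G cannot run: need (5, 3, 1, 1) vs free (8, 2, 2, 4) (insufficient R1)
  proc-B cannot run: need (4, 4, 0, 6) vs free (8, 2, 2, 4) (insufficient R1 and R2)
  proc-E cannot run: need (3, 3, 2, 3) vs free (8, 2, 2, 4) (insufficient R1)
Post-grant, the permanently blocked set is proc-D, proc-G, proc-B and proc-E.


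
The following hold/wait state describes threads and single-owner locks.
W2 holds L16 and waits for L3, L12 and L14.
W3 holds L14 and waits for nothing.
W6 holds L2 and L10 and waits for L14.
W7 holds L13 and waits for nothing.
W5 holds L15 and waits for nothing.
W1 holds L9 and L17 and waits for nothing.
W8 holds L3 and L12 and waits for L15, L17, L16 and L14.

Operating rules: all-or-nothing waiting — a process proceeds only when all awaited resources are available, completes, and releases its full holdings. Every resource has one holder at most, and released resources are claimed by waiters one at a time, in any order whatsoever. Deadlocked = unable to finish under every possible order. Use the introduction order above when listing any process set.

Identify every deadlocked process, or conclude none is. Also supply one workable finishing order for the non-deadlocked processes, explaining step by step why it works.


Deadlocked set: W2 and W8.
Key observation: the knot is the closed ring of waits W2 -> W8 -> W2; no other process is dragged down with it.
A valid finishing order for the others: W3, W7, W1, W6, W5.
Walking it through:
  run W3 (it waits on nothing); releases L14
  run W7 (it waits on nothing); releases L13
  run W1 (it waits on nothing); releases L9 and L17
  W6 waits on L14 — all released -> runs and releases L2 and L10
  run W5 (it waits on nothing); releases L15


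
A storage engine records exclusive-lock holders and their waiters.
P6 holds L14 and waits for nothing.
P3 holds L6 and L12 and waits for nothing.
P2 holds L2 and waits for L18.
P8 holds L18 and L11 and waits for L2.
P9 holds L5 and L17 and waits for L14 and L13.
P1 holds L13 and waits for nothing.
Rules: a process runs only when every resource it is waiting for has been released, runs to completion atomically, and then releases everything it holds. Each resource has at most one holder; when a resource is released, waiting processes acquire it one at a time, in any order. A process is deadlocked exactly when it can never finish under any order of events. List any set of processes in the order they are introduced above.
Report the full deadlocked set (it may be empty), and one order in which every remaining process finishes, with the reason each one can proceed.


Deadlocked: P2 and P8.
Key observation: the wait chain closes on itself along P2 -> P8 -> P2; no other process is dragged down with it.
The rest can finish in the order P1, P6, P3, P9.
Step-by-step check:
  run P1 (it waits on nothing); releases L13
  run P6 (it waits on nothing); releases L14
  run P3 (it waits on nothing); releases L6 and L12
  run P9 (all its waits — L14 and L13 — are resolved); releases L5 and L17


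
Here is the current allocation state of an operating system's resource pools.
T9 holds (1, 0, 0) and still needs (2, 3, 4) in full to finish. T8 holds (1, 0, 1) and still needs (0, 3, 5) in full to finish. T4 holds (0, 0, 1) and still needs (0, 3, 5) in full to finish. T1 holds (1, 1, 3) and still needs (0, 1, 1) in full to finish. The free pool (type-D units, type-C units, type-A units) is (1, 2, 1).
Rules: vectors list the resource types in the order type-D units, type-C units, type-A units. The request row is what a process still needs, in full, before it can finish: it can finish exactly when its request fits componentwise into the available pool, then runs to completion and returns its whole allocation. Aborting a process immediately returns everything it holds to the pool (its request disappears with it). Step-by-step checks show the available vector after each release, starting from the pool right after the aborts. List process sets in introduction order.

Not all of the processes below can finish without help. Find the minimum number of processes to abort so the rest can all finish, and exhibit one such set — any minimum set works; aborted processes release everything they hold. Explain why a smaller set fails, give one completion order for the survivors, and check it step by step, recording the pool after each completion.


The answer: abort T4.
Key observation: aborting T4 returns (0, 0, 1), and T8 — hopeless before — runs at step 3 with the returned capacity in the pool.
Minimality: the empty abort set fails — the state is deadlocked as it stands.
Survivors finish in the order: T1, T9, T8. Walking it through (pool after the aborts first):
  pool = (1, 2, 2)
  T1 needs (0, 1, 1) <= (1, 2, 2) -> finishes; pool += (1, 1, 3) = (2, 3, 5)
  T9 needs (2, 3, 4) <= (2, 3, 5) -> finishes; pool += (1, 0, 0) = (3, 3, 5)
  T8 needs (0, 3, 5) <= (3, 3, 5) -> finishes; pool += (1, 0, 1) = (4, 3, 6)


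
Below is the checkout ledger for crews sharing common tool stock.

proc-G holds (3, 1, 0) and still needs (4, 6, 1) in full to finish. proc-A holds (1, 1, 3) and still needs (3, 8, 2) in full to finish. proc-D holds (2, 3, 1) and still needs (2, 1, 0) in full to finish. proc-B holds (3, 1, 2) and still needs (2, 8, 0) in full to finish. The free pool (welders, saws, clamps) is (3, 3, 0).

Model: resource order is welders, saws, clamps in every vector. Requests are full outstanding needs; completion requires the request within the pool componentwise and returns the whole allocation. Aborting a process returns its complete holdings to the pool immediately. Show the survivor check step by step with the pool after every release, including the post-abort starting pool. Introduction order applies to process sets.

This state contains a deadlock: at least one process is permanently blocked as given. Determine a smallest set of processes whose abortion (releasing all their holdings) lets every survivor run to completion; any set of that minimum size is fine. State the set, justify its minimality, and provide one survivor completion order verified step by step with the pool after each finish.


Abort proc-B.
Key observation: aborting proc-B returns (3, 1, 2), and proc-A — hopeless before — runs at step 3 with the returned capacity in the pool.
Minimality: the empty abort set fails — the state is deadlocked as it stands.
The survivors complete as proc-D, proc-G, proc-A. Walking it through (starting from the post-abort pool):
  pool = (6, 4, 2)
  proc-D: need (2, 1, 0) fits (6, 4, 2); releases (2, 3, 1), pool now (8, 7, 3)
  proc-G: need (4, 6, 1) fits (8, 7, 3); releases (3, 1, 0), pool now (11, 8, 3)
  proc-A: need (3, 8, 2) fits (11, 8, 3); releases (1, 1, 3), pool now (12, 9, 6)


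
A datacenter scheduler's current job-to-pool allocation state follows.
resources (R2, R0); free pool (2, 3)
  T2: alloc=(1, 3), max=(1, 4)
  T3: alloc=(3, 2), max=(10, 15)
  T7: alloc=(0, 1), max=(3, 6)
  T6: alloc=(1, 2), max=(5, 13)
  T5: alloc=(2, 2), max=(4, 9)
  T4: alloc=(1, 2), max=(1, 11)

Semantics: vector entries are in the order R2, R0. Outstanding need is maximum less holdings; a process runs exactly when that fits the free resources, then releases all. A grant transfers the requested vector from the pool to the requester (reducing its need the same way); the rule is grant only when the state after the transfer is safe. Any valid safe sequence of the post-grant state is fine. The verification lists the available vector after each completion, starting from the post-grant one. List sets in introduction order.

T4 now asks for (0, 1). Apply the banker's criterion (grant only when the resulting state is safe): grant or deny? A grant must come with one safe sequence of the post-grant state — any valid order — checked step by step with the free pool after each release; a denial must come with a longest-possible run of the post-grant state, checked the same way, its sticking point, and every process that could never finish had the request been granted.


DENY — the pretend-granted state is unsafe.
Key observation: the pool after T2, T7 is (3, 6); every surviving request exceeds it in R0, so progress ends there.
After a pretend grant, a maximal execution: T2, T7 — then nothing else fits. Walking it through:
  pool = (2, 2)
  run T2 (needs (0, 1), free (2, 2)); after release of (1, 3) the pool is (3, 5)
  run T7 (needs (3, 5), free (3, 5)); after release of (0, 1) the pool is (3, 6)
  blocked: T3 wants (7, 13), pool (3, 6) — not enough R2 and R0
  blocked: T6 wants (4, 11), pool (3, 6) — not enough R2 and R0
  blocked: T5 wants (2, 7), pool (3, 6) — not enough R0
  blocked: T4 wants (0, 8), pool (3, 6) — not enough R0
Processes that could never finish after the grant: T3, T6, T5 and T4.


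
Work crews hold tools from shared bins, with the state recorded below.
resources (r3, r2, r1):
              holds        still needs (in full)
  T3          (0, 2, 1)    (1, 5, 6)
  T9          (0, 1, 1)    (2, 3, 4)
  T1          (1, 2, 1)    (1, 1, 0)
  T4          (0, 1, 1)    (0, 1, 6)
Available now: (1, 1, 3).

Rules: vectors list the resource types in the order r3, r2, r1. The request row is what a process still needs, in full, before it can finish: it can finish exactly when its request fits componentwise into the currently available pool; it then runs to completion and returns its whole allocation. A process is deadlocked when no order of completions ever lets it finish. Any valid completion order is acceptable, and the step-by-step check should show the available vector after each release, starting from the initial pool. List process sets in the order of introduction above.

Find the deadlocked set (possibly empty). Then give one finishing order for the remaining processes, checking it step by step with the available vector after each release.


Deadlocked set: T3 and T4.
Key observation: T1, T9 can finish, but then (2, 4, 5) is all there is, and the blocked group's r1 demands exceed it.
A valid finishing order for the others: T1, T9. Check, step by step:
  pool = (1, 1, 3)
  T1 needs (1, 1, 0) <= (1, 1, 3) -> finishes; pool += (1, 2, 1) = (2, 3, 4)
  T9 needs (2, 3, 4) <= (2, 3, 4) -> finishes; pool += (0, 1, 1) = (2, 4, 5)
None of the blocked processes ever fits:
  T3 still needs (1, 5, 6) but only (2, 4, 5) is free — short on r2 and r1
  T4 still needs (0, 1, 6) but only (2, 4, 5) is free — short on r1


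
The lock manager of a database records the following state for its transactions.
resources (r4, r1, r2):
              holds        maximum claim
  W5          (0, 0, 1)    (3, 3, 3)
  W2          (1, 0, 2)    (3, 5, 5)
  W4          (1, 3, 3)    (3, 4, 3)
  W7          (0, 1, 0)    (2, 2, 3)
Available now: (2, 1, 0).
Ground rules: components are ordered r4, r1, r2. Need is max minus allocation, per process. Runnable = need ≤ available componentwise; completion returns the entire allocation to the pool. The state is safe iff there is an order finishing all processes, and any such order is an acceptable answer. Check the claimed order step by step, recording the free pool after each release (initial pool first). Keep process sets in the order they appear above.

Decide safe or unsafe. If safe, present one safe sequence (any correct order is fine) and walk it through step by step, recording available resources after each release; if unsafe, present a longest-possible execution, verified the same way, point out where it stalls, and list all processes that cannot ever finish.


SAFE, for example via the order W4, W7, W5, W2.
Key observation: the first exact fit in this order is W4 — it needs (2, 1, 0) with (2, 1, 0) free, meeting a requested resource to the last unit.
Verifying each step:
  pool = (2, 1, 0)
  W4: need (2, 1, 0) fits (2, 1, 0); releases (1, 3, 3), pool now (3, 4, 3)
  W7: need (2, 1, 3) fits (3, 4, 3); releases (0, 1, 0), pool now (3, 5, 3)
  W5: need (3, 3, 2) fits (3, 5, 3); releases (0, 0, 1), pool now (3, 5, 4)
  W2: need (2, 5, 3) fits (3, 5, 4); releases (1, 0, 2), pool now (4, 5, 6)


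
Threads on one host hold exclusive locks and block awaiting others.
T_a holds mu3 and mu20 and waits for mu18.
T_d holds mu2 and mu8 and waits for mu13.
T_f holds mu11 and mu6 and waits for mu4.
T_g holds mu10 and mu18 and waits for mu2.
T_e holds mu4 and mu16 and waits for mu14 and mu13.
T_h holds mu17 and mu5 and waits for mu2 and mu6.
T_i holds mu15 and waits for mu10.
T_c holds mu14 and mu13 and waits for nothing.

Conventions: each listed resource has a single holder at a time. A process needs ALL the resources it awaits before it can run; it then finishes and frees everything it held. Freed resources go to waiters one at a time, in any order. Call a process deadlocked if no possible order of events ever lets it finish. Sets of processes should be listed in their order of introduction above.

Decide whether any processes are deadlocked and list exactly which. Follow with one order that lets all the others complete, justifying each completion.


Nothing here is deadlocked.
Key observation: there is no circular wait here — follow any chain and it reaches a process that is free to run now.
The rest can finish in the order T_c, T_e, T_d, T_g, T_f, T_h, T_i, T_a.
Walking it through:
  T_c waits on nothing -> runs at once and releases mu14 and mu13
  T_e: everything it awaited (mu14 and mu13) is free; runs, freeing mu4 and mu16
  T_d: everything it awaited (mu13) is free; runs, freeing mu2 and mu8
  T_g: everything it awaited (mu2) is free; runs, freeing mu10 and mu18
  T_f: everything it awaited (mu4) is free; runs, freeing mu11 and mu6
  T_h: everything it awaited (mu2 and mu6) is free; runs, freeing mu17 and mu5
  T_i: everything it awaited (mu10) is free; runs, freeing mu15
  T_a: everything it awaited (mu18) is free; runs, freeing mu3 and mu20


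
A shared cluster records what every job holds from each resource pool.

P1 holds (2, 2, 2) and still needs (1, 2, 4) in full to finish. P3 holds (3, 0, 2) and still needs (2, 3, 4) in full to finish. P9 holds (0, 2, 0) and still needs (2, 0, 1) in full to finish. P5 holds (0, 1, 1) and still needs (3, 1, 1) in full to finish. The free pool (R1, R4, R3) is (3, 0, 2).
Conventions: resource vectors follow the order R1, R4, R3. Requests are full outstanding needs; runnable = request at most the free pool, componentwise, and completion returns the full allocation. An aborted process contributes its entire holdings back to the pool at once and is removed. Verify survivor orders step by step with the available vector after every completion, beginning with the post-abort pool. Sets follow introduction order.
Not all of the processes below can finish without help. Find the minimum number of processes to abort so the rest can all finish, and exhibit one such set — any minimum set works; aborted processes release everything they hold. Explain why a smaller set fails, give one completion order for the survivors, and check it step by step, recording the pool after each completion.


The answer: abort P3.
Key observation: P1 was stuck for good until P3 gave back (3, 0, 2); in the order shown it finishes at step 3.
Why nothing smaller works: aborting no one leaves the state deadlocked as given.
One survivor order: P9, P5, P1. Step-by-step check (post-abort pool first):
  pool = (6, 0, 4)
  P9: need (2, 0, 1) fits (6, 0, 4); releases (0, 2, 0), pool now (6, 2, 4)
  P5: need (3, 1, 1) fits (6, 2, 4); releases (0, 1, 1), pool now (6, 3, 5)
  P1: need (1, 2, 4) fits (6, 3, 5); releases (2, 2, 2), pool now (8, 5, 7)


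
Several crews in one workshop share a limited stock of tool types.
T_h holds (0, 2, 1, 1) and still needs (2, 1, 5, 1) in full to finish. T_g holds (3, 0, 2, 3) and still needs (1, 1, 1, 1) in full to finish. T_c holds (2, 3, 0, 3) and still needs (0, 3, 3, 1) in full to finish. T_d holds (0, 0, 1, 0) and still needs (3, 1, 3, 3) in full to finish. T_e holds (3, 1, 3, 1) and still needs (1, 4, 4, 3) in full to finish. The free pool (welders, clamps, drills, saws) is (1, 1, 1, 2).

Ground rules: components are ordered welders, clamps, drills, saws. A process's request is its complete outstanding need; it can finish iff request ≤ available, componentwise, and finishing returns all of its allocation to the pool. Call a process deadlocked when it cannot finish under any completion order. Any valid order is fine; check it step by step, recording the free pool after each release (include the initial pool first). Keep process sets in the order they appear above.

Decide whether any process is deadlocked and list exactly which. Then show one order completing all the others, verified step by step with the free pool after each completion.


Deadlocked: T_h, T_c and T_e.
Key observation: after T_g, T_d the pool peaks at (4, 1, 4, 5), and each blocked process is short somewhere: T_h on drills; T_c on clamps; T_e on clamps.
The rest can finish in the order T_g, T_d. Walking it through:
  pool = (1, 1, 1, 2)
  T_g: need (1, 1, 1, 1) fits (1, 1, 1, 2); releases (3, 0, 2, 3), pool now (4, 1, 3, 5)
  T_d: need (3, 1, 3, 3) fits (4, 1, 3, 5); releases (0, 0, 1, 0), pool now (4, 1, 4, 5)
None of the blocked processes ever fits:
  T_h cannot run: need (2, 1, 5, 1) vs free (4, 1, 4, 5) (insufficient drills)
  T_c cannot run: need (0, 3, 3, 1) vs free (4, 1, 4, 5) (insufficient clamps)
  T_e cannot run: need (1, 4, 4, 3) vs free (4, 1, 4, 5) (insufficient clamps)


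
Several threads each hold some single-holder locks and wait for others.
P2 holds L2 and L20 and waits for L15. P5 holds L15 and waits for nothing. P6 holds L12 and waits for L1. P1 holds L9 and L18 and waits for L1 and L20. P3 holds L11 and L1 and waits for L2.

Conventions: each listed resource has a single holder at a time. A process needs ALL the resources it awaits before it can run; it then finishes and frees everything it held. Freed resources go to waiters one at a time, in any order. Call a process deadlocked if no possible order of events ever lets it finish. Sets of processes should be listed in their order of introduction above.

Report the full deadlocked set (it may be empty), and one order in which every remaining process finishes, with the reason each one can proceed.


Nothing here is deadlocked.
Key observation: every chain of waits terminates; starting from the processes that wait on nothing, all the rest unlock in turn.
The rest can finish in the order P5, P2, P3, P6, P1.
Step-by-step check:
  run P5 (it waits on nothing); releases L15
  P2 waits on L15 — all released -> runs and releases L2 and L20
  P3 waits on L2 — all released -> runs and releases L11 and L1
  P6 waits on L1 — all released -> runs and releases L12
  P1 waits on L1 and L20 — all released -> runs and releases L9 and L18


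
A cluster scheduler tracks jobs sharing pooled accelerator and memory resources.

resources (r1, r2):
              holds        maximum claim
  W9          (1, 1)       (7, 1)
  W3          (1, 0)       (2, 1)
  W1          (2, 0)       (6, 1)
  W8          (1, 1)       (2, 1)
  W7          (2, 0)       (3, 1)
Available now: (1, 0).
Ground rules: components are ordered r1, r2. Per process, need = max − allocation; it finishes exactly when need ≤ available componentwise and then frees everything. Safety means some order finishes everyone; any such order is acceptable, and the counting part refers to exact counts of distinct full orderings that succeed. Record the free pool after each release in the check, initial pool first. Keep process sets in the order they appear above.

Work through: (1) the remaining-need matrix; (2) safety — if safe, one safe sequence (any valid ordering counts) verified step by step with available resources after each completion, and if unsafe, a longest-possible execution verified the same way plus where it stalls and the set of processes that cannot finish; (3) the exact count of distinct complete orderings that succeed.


(1) Outstanding need per process (order r1, r2):
  W9: (6, 0)
  W3: (1, 1)
  W1: (4, 1)
  W8: (1, 0)
  W7: (1, 1)
(2) SAFE. One safe sequence: W8, W7, W3, W1, W9.
Key observation: reading the order forward, W8 is the first process whose need (1, 0) meets the free pool (1, 0) exactly on a resource it requests.
Check, step by step:
  pool = (1, 0)
  W8 needs (1, 0) <= (1, 0) -> finishes; pool += (1, 1) = (2, 1)
  W7 needs (1, 1) <= (2, 1) -> finishes; pool += (2, 0) = (4, 1)
  W3 needs (1, 1) <= (4, 1) -> finishes; pool += (1, 0) = (5, 1)
  W1 needs (4, 1) <= (5, 1) -> finishes; pool += (2, 0) = (7, 1)
  W9 needs (6, 0) <= (7, 1) -> finishes; pool += (1, 1) = (8, 2)
(3) Exactly 4 of the possible complete orderings are safe sequences.


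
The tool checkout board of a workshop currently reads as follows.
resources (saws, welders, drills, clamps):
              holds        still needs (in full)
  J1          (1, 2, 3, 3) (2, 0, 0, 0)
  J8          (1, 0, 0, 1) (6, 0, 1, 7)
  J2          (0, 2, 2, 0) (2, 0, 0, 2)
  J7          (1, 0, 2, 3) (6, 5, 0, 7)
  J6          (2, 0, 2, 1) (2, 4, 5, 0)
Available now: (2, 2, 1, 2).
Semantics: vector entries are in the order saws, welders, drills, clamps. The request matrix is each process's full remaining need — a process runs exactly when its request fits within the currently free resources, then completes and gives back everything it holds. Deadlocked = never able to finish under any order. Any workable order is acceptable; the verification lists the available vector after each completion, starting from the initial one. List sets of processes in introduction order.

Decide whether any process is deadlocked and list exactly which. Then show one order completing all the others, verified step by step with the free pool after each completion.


Deadlocked set: J8 and J7.
Key observation: the pool after J1, J2, J6 is (5, 6, 8, 6); every surviving request exceeds it in saws, so progress ends there.
One completion order for the rest: J1, J2, J6. Walking it through:
  pool = (2, 2, 1, 2)
  J1 needs (2, 0, 0, 0) <= (2, 2, 1, 2) -> finishes; pool += (1, 2, 3, 3) = (3, 4, 4, 5)
  J2 needs (2, 0, 0, 2) <= (3, 4, 4, 5) -> finishes; pool += (0, 2, 2, 0) = (3, 6, 6, 5)
  J6 needs (2, 4, 5, 0) <= (3, 6, 6, 5) -> finishes; pool += (2, 0, 2, 1) = (5, 6, 8, 6)
The blocked processes can never fit:
  J8 still needs (6, 0, 1, 7) but only (5, 6, 8, 6) is free — short on saws and clamps
  J7 still needs (6, 5, 0, 7) but only (5, 6, 8, 6) is free — short on saws and clamps


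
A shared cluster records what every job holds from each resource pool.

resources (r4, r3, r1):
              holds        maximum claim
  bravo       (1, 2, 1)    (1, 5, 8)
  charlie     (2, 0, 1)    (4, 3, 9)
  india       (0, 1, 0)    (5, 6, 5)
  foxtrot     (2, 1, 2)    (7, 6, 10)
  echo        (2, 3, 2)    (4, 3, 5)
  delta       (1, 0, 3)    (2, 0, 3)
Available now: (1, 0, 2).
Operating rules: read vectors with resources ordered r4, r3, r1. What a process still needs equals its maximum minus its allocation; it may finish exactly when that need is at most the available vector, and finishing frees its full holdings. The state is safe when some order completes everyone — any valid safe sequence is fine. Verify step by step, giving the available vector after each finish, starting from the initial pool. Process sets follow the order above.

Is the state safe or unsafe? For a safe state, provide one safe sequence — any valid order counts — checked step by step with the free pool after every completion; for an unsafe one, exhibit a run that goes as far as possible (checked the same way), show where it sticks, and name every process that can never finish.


SAFE. One safe sequence: delta, echo, bravo, india, charlie, foxtrot.
Key observation: the first exact fit in this order is delta — it needs (1, 0, 0) with (1, 0, 2) free, meeting a requested resource to the last unit.
Check, step by step:
  pool = (1, 0, 2)
  delta needs (1, 0, 0) <= (1, 0, 2) -> finishes; pool += (1, 0, 3) = (2, 0, 5)
  echo needs (2, 0, 3) <= (2, 0, 5) -> finishes; pool += (2, 3, 2) = (4, 3, 7)
  bravo needs (0, 3, 7) <= (4, 3, 7) -> finishes; pool += (1, 2, 1) = (5, 5, 8)
  india needs (5, 5, 5) <= (5, 5, 8) -> finishes; pool += (0, 1, 0) = (5, 6, 8)
  charlie needs (2, 3, 8) <= (5, 6, 8) -> finishes; pool += (2, 0, 1) = (7, 6, 9)
  foxtrot needs (5, 5, 8) <= (7, 6, 9) -> finishes; pool += (2, 1, 2) = (9, 7, 11)


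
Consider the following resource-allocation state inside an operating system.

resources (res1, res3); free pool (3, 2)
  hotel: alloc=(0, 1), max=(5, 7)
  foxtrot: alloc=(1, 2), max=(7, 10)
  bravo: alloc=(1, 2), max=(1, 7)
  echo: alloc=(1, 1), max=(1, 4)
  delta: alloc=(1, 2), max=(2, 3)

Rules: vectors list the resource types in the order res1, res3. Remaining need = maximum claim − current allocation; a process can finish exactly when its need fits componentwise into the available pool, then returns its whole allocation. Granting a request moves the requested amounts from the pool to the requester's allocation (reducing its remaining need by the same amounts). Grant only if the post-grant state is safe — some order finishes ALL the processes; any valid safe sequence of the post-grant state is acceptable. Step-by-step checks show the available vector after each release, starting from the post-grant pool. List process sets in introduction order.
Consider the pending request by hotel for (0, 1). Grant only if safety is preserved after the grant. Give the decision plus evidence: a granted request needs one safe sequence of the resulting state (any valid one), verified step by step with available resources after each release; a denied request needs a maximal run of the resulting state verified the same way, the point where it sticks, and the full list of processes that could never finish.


DENY — the pretend-granted state is unsafe.
Key observation: once delta, echo finish, the pool peaks at (5, 4) — and every remaining process still needs more res3 than that.
After a pretend grant, a maximal execution: delta, echo — then nothing else fits. Step-by-step check:
  pool = (3, 1)
  run delta (needs (1, 1), free (3, 1)); after release of (1, 2) the pool is (4, 3)
  run echo (needs (0, 3), free (4, 3)); after release of (1, 1) the pool is (5, 4)
  hotel still needs (5, 5) but only (5, 4) is free — short on res3
  foxtrot still needs (6, 8) but only (5, 4) is free — short on res1 and res3
  bravo still needs (0, 5) but only (5, 4) is free — short on res3
Had the request been granted, hotel, foxtrot and bravo could never finish.


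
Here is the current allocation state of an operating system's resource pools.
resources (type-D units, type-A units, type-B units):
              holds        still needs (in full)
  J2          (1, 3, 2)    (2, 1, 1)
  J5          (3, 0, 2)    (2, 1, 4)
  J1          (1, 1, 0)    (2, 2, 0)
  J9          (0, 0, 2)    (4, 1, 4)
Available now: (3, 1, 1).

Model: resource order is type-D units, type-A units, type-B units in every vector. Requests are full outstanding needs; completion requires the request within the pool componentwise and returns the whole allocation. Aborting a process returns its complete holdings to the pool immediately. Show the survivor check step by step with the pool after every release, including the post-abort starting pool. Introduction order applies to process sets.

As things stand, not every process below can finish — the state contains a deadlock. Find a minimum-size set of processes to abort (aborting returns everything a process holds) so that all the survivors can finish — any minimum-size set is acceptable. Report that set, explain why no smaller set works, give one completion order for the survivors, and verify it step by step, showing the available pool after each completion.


Abort J9.
Key observation: before aborting J9, J5 was permanently blocked — no order could ever run it; afterwards it completes at step 3.
Why nothing smaller works: aborting no one leaves the state deadlocked as given.
One survivor order: J2, J1, J5. Step-by-step check (post-abort pool first):
  pool = (3, 1, 3)
  J2: need (2, 1, 1) fits (3, 1, 3); releases (1, 3, 2), pool now (4, 4, 5)
  J1: need (2, 2, 0) fits (4, 4, 5); releases (1, 1, 0), pool now (5, 5, 5)
  J5: need (2, 1, 4) fits (5, 5, 5); releases (3, 0, 2), pool now (8, 5, 7)
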